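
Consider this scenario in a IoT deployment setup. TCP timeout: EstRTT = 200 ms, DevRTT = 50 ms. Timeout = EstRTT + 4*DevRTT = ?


Given: EstRTT = 200 ms, DevRTT = 50 ms
Timeout = EstRTT + 4 * DevRTT
4 * DevRTT = 4 * 50 = 200
Timeout = 200 + 200 = 400 ms

400


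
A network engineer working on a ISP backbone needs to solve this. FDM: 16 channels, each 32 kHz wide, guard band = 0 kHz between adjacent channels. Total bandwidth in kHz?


Given: 16 channels, 32 kHz each, guard = 0 kHz
Channel bandwidth = 16 * 32 = 512 kHz
Guard bands = 15 gaps * 0 kHz = 0 kHz
Total = 512 + 0 = 512 kHz

512


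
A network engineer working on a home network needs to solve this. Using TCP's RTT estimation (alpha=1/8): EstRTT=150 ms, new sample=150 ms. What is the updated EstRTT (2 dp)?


Given: EstRTT = 150 ms, SampleRTT = 150 ms, alpha = 1/8
New EstRTT = (1 - alpha) * EstRTT + alpha * SampleRTT
(7/8) * 150 = 131.25
(1/8) * 150 = 18.75
New EstRTT = 131.25 + 18.75 = 150 ms -> 150.00 ms (2 dp)

150.00


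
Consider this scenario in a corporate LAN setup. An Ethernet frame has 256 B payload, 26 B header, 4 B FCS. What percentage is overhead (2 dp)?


Given: payload = 256 B, header = 26 B, trailer = 4 B
Overhead bytes = header + trailer = 26 + 4 = 30
Total frame = payload + overhead = 256 + 30 = 286
Overhead % = 30 / 286 * 100 = 10.4895% -> 10.49% (2 dp)

10.49


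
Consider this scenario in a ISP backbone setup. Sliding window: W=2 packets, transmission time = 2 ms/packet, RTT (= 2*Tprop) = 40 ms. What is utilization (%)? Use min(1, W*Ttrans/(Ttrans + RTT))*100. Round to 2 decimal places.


Given: W = 2, Ttrans = 2 ms, RTT = 40 ms (= 2 * Tprop, Tprop = 20 ms)
Cycle time = Ttrans + RTT = 2 + 40 = 42 ms (first packet sent until its ACK returns)
W * Ttrans = 2 * 2 = 4 ms of sending per cycle
W * Ttrans / (Ttrans + RTT) = 4 / 42 = 0.095238
U = min(1, 0.095238) = 0.095238
U% = 9.52%

9.52


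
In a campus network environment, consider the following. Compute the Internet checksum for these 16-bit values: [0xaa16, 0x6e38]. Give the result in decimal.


Given words: [0xaa16, 0x6e38]
Step 1: Sum all words
Raw sum = 43542 + 28216 = 71758
Step 2: Fold carry: (6222 + 1) = 6223
One's complement = ~6223 & 0xFFFF = 59312

59312


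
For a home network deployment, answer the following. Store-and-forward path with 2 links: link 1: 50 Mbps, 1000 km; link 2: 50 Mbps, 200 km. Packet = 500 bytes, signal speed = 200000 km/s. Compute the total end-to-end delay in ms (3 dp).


Packet = 500 bytes = 4000 bits. Store-and-forward: sum (t_trans + t_prop) per link.
Link 1: t_trans = 4000/(50*10^6) s = 0.0800 ms; t_prop = 1000/200000 s = 5.0000 ms; subtotal = 5.0800 ms
Link 2: t_trans = 4000/(50*10^6) s = 0.0800 ms; t_prop = 200/200000 s = 1.0000 ms; subtotal = 1.0800 ms
End-to-end = 5.0800 + 1.0800 = 6.1600 ms -> 6.160 ms (3 dp)

6.160


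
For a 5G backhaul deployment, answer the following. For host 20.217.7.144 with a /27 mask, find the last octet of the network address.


Given: IP = 20.217.7.144, prefix = /27
Subnet mask = 255.255.255.224
Last octet of IP: 144
Last octet of mask: 224
Network last octet = 144 AND 224 = 128

128


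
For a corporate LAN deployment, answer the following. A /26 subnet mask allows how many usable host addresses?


Given: subnet mask /26
Host bits = 32 - 26 = 6
Total addresses = 2^6 = 64
Usable hosts = 64 - 2 (network + broadcast) = 62

62


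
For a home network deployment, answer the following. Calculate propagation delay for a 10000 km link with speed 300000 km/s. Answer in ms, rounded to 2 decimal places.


Given: distance = 10000 km, speed = 300000 km/s
Delay = distance / speed = 10000 / 300000 seconds
Delay in ms = 10000 * 1000 / 300000
Delay = 33.3333 ms
Rounded to 2 dp = 33.33 ms

33.33


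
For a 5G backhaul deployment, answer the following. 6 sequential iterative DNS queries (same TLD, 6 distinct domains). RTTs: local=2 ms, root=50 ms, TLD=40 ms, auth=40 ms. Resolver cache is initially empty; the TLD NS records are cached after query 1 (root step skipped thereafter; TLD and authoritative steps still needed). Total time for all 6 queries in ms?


Lookup 1 (cold cache): local + root + TLD + auth = 2 + 50 + 40 + 40 = 132 ms
Lookups 2..6 (TLD NS cached -> skip root; new domain -> still ask TLD and auth): local + TLD + auth = 2 + 40 + 40 = 82 ms each
Remaining 5 lookups: 5 * 82 = 410 ms
Total = 132 + 410 = 542 ms

542


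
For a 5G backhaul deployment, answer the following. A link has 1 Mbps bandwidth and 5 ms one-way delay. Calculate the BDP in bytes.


Given: bandwidth = 1 Mbps, delay = 5 ms
BDP in bits = 1 * 10^6 * 5 / 1000
BDP in bits = 5000
BDP in bytes = 5000 / 8 = 625

625


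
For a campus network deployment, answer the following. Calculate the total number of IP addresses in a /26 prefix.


Given: CIDR prefix /26
Host bits = 32 - 26 = 6
Total addresses = 2^6 = 64

64


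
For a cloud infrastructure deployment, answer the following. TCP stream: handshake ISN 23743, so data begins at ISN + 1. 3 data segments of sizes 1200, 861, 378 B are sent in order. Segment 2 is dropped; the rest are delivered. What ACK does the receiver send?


SYN uses sequence number 23743; first data byte = ISN + 1 = 23744.
Segment 1: SEQ = 23744, len = 1200 B, covers [23744, 24943]
Segment 2: SEQ = 24944, len = 861 B, covers [24944, 25804] [LOST]
Segment 3: SEQ = 25805, len = 378 B, covers [25805, 26182]
In-order data received: bytes [23744, 24943] (segments 1..1).
Segment 2 missing -> gap begins at byte 24944; later segments buffered out of order.
Cumulative ACK = next expected in-order byte = 23744 + 1200 = 24944

24944


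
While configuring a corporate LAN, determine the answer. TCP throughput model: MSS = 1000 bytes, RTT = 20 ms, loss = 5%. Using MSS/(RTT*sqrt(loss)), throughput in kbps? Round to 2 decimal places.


Given: MSS = 1000 bytes, RTT = 20 ms, loss = 5%
RTT in seconds = 20 / 1000 = 0.02
Loss rate = 5% = 0.05
sqrt(loss) = sqrt(0.05) = 0.223606797750
Throughput (bytes/s) = 1000 / (0.02 * 0.223606797750) = 223606.7977
Throughput (kbps) = 223606.7977 * 8 / 1000 = 1788.854382 -> 1788.85 kbps (2 dp)

1788.85


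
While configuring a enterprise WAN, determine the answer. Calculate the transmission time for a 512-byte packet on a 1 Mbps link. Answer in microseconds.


Given: packet = 512 bytes, bandwidth = 1 Mbps
Packet in bits = 512 * 8 = 4096 bits
Bandwidth = 1 * 10^6 = 1000000 bps
Time = 4096 / 1000000 seconds
Time in us = 4096 * 10^6 / 1000000 = 4096

4096


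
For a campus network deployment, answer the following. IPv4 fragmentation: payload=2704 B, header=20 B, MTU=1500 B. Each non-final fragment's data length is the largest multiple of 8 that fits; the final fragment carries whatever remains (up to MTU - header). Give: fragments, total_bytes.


Max data per non-final fragment = floor((MTU - header)/8)*8 = floor((1500 - 20)/8)*8 = floor(1480/8)*8 = 1480 B
Final fragment needs no 8-byte alignment: it can carry up to MTU - header = 1480 B
Non-final fragments needed = ceil((payload - 1480) / 1480) = ceil(1224/1480) = ceil(0.8270) = 1
Number of fragments = 1 + 1 = 2
Fragment sizes (data): 1 * 1480 B + 1224 B (last, 1224 <= 1480 OK)
Total bytes sent = payload + n_frags * header = 2704 + 2*20 = 2704 + 40 = 2744 B

2, 2744


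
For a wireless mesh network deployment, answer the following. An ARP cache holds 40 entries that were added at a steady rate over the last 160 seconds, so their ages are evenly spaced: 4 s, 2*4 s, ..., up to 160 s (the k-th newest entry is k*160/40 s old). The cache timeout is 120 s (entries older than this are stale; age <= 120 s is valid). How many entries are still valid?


Ages are k * 160/40 s for k = 1..40 (spacing = 4.0000 s).
Entry k is valid iff k * 160/40 <= 120 iff k <= 40 * 120 / 160 = 30.0000
n_valid = floor(30.0000) = 30
(n_stale = 40 - 30 = 10)

30


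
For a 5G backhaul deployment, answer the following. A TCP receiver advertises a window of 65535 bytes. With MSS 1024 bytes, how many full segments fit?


Given: RWND = 65535 bytes, MSS = 1024 bytes
Full segments = floor(RWND / MSS)
Full segments = floor(65535 / 1024)
Full segments = floor(63.999) = 63

63


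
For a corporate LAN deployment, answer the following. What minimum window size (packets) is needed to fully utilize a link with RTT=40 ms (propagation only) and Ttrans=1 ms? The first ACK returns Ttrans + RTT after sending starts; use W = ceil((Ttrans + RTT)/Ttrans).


Given: Ttrans = 1 ms, RTT = 40 ms (= 2 * Tprop, Tprop = 20 ms)
Time until first ACK returns = Ttrans + RTT = 1 + 40 = 41 ms
Need W * Ttrans >= Ttrans + RTT  ->  W >= (Ttrans + RTT) / Ttrans
(Ttrans + RTT) / Ttrans = 41 / 1 = 41
W_min = ceil(41) = 41

41


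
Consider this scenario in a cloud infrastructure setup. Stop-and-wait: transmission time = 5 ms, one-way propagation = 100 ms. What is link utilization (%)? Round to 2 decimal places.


Given: Ttrans = 5 ms, Tprop = 100 ms
RTT = 2 * Tprop = 2 * 100 = 200 ms
U = Ttrans / (Ttrans + RTT)
U = 5 / (5 + 200)
U = 5 / 205 = 0.02439
U% = 2.44%

2.44


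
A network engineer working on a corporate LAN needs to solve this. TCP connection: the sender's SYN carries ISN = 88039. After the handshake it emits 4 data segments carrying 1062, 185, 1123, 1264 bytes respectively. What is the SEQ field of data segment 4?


The SYN occupies sequence number ISN = 88039, so the first data byte is ISN + 1 = 88040.
SEQ of data segment i = (ISN + 1) + sum of payload sizes of segments 1..i-1.
Segment 1: SEQ = 88040, payload = 1062 bytes
Segment 2: SEQ = 89102, payload = 185 bytes
Segment 3: SEQ = 89287, payload = 1123 bytes
Segment 4: SEQ = 90410, payload = 1264 bytes
SEQ of segment 4 = 88040 + 1062 + 185 + 1123 = 90410

90410


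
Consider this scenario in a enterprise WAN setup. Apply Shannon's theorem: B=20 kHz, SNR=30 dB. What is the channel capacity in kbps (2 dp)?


Given: B = 20 kHz, SNR = 30 dB
SNR linear = 10^(30/10) = 1000
1 + SNR = 1001
log2(1001) = 9.9672262588
C = 20 * 1000 * 9.9672262588 = 199344.5252 bps
C = 199.344525 kbps -> 199.34 kbps (2 dp)

199.34


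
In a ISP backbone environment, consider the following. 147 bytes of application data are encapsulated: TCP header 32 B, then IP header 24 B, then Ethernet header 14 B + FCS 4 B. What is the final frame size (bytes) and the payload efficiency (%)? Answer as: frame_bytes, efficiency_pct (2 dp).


TCP segment = 147 + 32 = 179 B
IP packet = 179 + 24 = 203 B
Ethernet frame = 203 + 14 + 4 = 221 B
Efficiency = app / frame = 147 / 221 = 0.665158 = 66.5158% -> 66.52% (2 dp)

221, 66.52


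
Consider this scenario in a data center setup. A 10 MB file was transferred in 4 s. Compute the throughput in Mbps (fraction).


Given: file = 10 MB, time = 4 s
File in Mb = 10 * 8 = 80 Mb
Throughput = 80 / 4 Mbps
Throughput = 20 Mbps

20


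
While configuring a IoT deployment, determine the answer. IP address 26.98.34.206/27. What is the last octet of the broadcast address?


Given: IP = 26.98.34.206, prefix = /27
Host bits = 32 - 27 = 5
Network last octet = 206 AND mask = 192
Host part size = 2^5 - 1 = 31
Broadcast last octet = 192 OR 31 = 223

223


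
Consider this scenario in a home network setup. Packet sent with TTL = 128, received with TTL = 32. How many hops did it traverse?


Given: initial TTL = 128, received TTL = 32
Hops = initial TTL - received TTL
Hops = 128 - 32 = 96

96


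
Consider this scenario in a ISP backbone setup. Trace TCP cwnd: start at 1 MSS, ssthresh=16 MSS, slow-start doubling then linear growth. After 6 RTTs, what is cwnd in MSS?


RTT 0: cwnd = 1 MSS (initial)
RTT 1: cwnd = 2 MSS (slow start, doubled)
RTT 2: cwnd = 4 MSS (slow start, doubled)
RTT 3: cwnd = 8 MSS (slow start, doubled)
RTT 4: cwnd = 16 MSS (slow start, doubled)
RTT 5: cwnd = 17 MSS (congestion avoidance, +1)
RTT 6: cwnd = 18 MSS (congestion avoidance, +1)

18


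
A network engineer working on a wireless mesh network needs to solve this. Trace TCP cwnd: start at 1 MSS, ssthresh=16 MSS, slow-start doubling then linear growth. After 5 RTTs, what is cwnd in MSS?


RTT 0: cwnd = 1 MSS (initial)
RTT 1: cwnd = 2 MSS (slow start, doubled)
RTT 2: cwnd = 4 MSS (slow start, doubled)
RTT 3: cwnd = 8 MSS (slow start, doubled)
RTT 4: cwnd = 16 MSS (slow start, doubled)
RTT 5: cwnd = 17 MSS (congestion avoidance, +1)

17


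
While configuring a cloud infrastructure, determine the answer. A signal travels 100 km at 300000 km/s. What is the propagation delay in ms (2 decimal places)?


Given: distance = 100 km, speed = 300000 km/s
Delay = distance / speed = 100 / 300000 seconds
Delay in ms = 100 * 1000 / 300000
Delay = 0.3333 ms
Rounded to 2 dp = 0.33 ms

0.33


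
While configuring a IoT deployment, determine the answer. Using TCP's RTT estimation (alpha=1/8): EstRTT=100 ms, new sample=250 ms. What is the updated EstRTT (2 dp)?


Given: EstRTT = 100 ms, SampleRTT = 250 ms, alpha = 1/8
New EstRTT = (1 - alpha) * EstRTT + alpha * SampleRTT
(7/8) * 100 = 87.5
(1/8) * 250 = 31.25
New EstRTT = 87.5 + 31.25 = 118.75 ms -> 118.75 ms (2 dp)

118.75


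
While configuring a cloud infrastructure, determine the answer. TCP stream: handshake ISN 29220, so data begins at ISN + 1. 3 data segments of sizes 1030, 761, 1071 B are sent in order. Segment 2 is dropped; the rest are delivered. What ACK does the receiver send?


SYN uses sequence number 29220; first data byte = ISN + 1 = 29221.
Segment 1: SEQ = 29221, len = 1030 B, covers [29221, 30250]
Segment 2: SEQ = 30251, len = 761 B, covers [30251, 31011] [LOST]
Segment 3: SEQ = 31012, len = 1071 B, covers [31012, 32082]
In-order data received: bytes [29221, 30250] (segments 1..1).
Segment 2 missing -> gap begins at byte 30251; later segments buffered out of order.
Cumulative ACK = next expected in-order byte = 29221 + 1030 = 30251

30251


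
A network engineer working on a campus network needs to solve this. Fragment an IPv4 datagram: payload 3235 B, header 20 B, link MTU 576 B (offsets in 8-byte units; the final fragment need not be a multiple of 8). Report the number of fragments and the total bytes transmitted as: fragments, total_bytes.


Max data per non-final fragment = floor((MTU - header)/8)*8 = floor((576 - 20)/8)*8 = floor(556/8)*8 = 552 B
Final fragment needs no 8-byte alignment: it can carry up to MTU - header = 556 B
Non-final fragments needed = ceil((payload - 556) / 552) = ceil(2679/552) = ceil(4.8533) = 5
Number of fragments = 5 + 1 = 6
Fragment sizes (data): 5 * 552 B + 475 B (last, 475 <= 556 OK)
Total bytes sent = payload + n_frags * header = 3235 + 6*20 = 3235 + 120 = 3355 B

6, 3355


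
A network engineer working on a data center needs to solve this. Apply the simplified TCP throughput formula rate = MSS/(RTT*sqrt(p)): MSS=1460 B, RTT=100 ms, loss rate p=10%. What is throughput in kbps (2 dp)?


Given: MSS = 1460 bytes, RTT = 100 ms, loss = 10%
RTT in seconds = 100 / 1000 = 0.1
Loss rate = 10% = 0.1
sqrt(loss) = sqrt(0.1) = 0.316227766017
Throughput (bytes/s) = 1460 / (0.1 * 0.316227766017) = 46169.2538
Throughput (kbps) = 46169.2538 * 8 / 1000 = 369.354031 -> 369.35 kbps (2 dp)

369.35


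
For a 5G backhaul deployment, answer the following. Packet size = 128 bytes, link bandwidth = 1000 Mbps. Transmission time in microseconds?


Given: packet = 128 bytes, bandwidth = 1000 Mbps
Packet in bits = 128 * 8 = 1024 bits
Bandwidth = 1000 * 10^6 = 1000000000 bps
Time = 1024 / 1000000000 seconds
Time in us = 1024 * 10^6 / 1000000000 = 1.024

1.024


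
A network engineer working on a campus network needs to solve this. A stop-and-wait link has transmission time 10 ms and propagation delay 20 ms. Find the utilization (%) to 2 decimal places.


Given: Ttrans = 10 ms, Tprop = 20 ms
RTT = 2 * Tprop = 2 * 20 = 40 ms
U = Ttrans / (Ttrans + RTT)
U = 10 / (10 + 40)
U = 10 / 50 = 0.2
U% = 20.00%

20.00


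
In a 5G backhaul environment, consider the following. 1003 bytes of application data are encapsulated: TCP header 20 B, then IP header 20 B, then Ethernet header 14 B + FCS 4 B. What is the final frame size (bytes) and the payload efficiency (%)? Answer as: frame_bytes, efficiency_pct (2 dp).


TCP segment = 1003 + 20 = 1023 B
IP packet = 1023 + 20 = 1043 B
Ethernet frame = 1043 + 14 + 4 = 1061 B
Efficiency = app / frame = 1003 / 1061 = 0.945335 = 94.5335% -> 94.53% (2 dp)

1061, 94.53


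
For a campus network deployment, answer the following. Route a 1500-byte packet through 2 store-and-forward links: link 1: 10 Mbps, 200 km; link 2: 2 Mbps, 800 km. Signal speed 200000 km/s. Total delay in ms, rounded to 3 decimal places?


Packet = 1500 bytes = 12000 bits. Store-and-forward: sum (t_trans + t_prop) per link.
Link 1: t_trans = 12000/(10*10^6) s = 1.2000 ms; t_prop = 200/200000 s = 1.0000 ms; subtotal = 2.2000 ms
Link 2: t_trans = 12000/(2*10^6) s = 6.0000 ms; t_prop = 800/200000 s = 4.0000 ms; subtotal = 10.0000 ms
End-to-end = 2.2000 + 10.0000 = 12.2000 ms -> 12.200 ms (3 dp)

12.200


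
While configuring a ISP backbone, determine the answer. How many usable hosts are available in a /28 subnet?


Given: subnet mask /28
Host bits = 32 - 28 = 4
Total addresses = 2^4 = 16
Usable hosts = 16 - 2 (network + broadcast) = 14

14


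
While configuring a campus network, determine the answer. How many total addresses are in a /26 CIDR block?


Given: CIDR prefix /26
Host bits = 32 - 26 = 6
Total addresses = 2^6 = 64

64


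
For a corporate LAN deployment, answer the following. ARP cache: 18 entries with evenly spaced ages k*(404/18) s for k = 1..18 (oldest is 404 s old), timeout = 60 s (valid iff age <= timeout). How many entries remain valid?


Ages are k * 404/18 s for k = 1..18 (spacing = 22.4444 s).
Entry k is valid iff k * 404/18 <= 60 iff k <= 18 * 60 / 404 = 2.6733
n_valid = floor(2.6733) = 2
(n_stale = 18 - 2 = 16)

2


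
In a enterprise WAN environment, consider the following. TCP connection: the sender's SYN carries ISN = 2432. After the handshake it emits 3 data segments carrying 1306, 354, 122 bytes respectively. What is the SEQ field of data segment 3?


The SYN occupies sequence number ISN = 2432, so the first data byte is ISN + 1 = 2433.
SEQ of data segment i = (ISN + 1) + sum of payload sizes of segments 1..i-1.
Segment 1: SEQ = 2433, payload = 1306 bytes
Segment 2: SEQ = 3739, payload = 354 bytes
Segment 3: SEQ = 4093, payload = 122 bytes
SEQ of segment 3 = 2433 + 1306 + 354 = 4093

4093


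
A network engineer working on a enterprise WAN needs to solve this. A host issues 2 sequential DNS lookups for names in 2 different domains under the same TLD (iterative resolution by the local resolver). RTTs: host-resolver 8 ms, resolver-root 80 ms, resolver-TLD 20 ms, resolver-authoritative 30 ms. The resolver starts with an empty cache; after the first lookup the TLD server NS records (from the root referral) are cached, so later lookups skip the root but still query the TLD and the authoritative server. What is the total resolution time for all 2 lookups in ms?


Lookup 1 (cold cache): local + root + TLD + auth = 8 + 80 + 20 + 30 = 138 ms
Lookups 2..2 (TLD NS cached -> skip root; new domain -> still ask TLD and auth): local + TLD + auth = 8 + 20 + 30 = 58 ms each
Remaining 1 lookups: 1 * 58 = 58 ms
Total = 138 + 58 = 196 ms

196


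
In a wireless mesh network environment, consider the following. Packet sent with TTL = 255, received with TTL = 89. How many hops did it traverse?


Given: initial TTL = 255, received TTL = 89
Hops = initial TTL - received TTL
Hops = 255 - 89 = 166

166


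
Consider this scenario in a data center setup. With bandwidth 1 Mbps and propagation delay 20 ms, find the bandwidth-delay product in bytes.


Given: bandwidth = 1 Mbps, delay = 20 ms
BDP in bits = 1 * 10^6 * 20 / 1000
BDP in bits = 20000
BDP in bytes = 20000 / 8 = 2500

2500


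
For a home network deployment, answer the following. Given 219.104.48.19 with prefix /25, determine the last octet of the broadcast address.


Given: IP = 219.104.48.19, prefix = /25
Host bits = 32 - 25 = 7
Network last octet = 19 AND mask = 0
Host part size = 2^7 - 1 = 127
Broadcast last octet = 0 OR 127 = 127

127


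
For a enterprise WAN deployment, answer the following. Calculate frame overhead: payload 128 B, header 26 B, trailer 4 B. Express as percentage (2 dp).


Given: payload = 128 B, header = 26 B, trailer = 4 B
Overhead bytes = header + trailer = 26 + 4 = 30
Total frame = payload + overhead = 128 + 30 = 158
Overhead % = 30 / 158 * 100 = 18.9873% -> 18.99% (2 dp)

18.99


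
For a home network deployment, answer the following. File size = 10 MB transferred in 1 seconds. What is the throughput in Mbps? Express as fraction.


Given: file = 10 MB, time = 1 s
File in Mb = 10 * 8 = 80 Mb
Throughput = 80 / 1 Mbps
Throughput = 80 Mbps

80


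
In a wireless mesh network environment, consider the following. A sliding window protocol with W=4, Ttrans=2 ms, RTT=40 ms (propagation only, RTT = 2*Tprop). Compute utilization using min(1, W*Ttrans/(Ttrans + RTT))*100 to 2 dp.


Given: W = 4, Ttrans = 2 ms, RTT = 40 ms (= 2 * Tprop, Tprop = 20 ms)
Cycle time = Ttrans + RTT = 2 + 40 = 42 ms (first packet sent until its ACK returns)
W * Ttrans = 4 * 2 = 8 ms of sending per cycle
W * Ttrans / (Ttrans + RTT) = 8 / 42 = 0.190476
U = min(1, 0.190476) = 0.190476
U% = 19.05%

19.05


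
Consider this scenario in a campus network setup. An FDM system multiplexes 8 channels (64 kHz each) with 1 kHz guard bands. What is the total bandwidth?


Given: 8 channels, 64 kHz each, guard = 1 kHz
Channel bandwidth = 8 * 64 = 512 kHz
Guard bands = 7 gaps * 1 kHz = 7 kHz
Total = 512 + 7 = 519 kHz

519


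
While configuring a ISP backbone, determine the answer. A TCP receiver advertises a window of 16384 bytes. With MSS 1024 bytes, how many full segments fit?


Given: RWND = 16384 bytes, MSS = 1024 bytes
Full segments = floor(RWND / MSS)
Full segments = floor(16384 / 1024)
Full segments = floor(16.0) = 16

16


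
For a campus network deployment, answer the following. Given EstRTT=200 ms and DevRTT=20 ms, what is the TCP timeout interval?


Given: EstRTT = 200 ms, DevRTT = 20 ms
Timeout = EstRTT + 4 * DevRTT
4 * DevRTT = 4 * 20 = 80
Timeout = 200 + 80 = 280 ms

280


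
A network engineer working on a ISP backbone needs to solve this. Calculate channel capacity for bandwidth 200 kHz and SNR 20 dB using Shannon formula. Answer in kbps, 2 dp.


Given: B = 200 kHz, SNR = 20 dB
SNR linear = 10^(20/10) = 100
1 + SNR = 101
log2(101) = 6.6582114828
C = 200 * 1000 * 6.6582114828 = 1331642.2966 bps
C = 1331.642297 kbps -> 1331.64 kbps (2 dp)

1331.64


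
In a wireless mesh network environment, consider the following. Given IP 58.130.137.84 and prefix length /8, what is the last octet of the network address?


Given: IP = 58.130.137.84, prefix = /8
Subnet mask = 255.0.0.0
Last octet of IP: 84
Last octet of mask: 0
Network last octet = 84 AND 0 = 0

0


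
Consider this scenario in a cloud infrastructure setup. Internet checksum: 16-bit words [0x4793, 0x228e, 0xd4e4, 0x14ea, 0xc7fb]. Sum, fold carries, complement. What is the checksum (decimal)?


Given words: [0x4793, 0x228e, 0xd4e4, 0x14ea, 0xc7fb]
Step 1: Sum all words
Raw sum = 18323 + 8846 + 54500 + 5354 + 51195 = 138218
Step 2: Fold carry: (7146 + 2) = 7148
One's complement = ~7148 & 0xFFFF = 58387

58387


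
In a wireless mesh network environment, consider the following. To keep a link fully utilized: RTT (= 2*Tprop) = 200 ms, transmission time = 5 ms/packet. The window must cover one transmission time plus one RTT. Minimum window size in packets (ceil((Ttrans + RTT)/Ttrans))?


Given: Ttrans = 5 ms, RTT = 200 ms (= 2 * Tprop, Tprop = 100 ms)
Time until first ACK returns = Ttrans + RTT = 5 + 200 = 205 ms
Need W * Ttrans >= Ttrans + RTT  ->  W >= (Ttrans + RTT) / Ttrans
(Ttrans + RTT) / Ttrans = 205 / 5 = 41
W_min = ceil(41) = 41

41


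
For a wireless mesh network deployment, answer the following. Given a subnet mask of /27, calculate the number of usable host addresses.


Given: subnet mask /27
Host bits = 32 - 27 = 5
Total addresses = 2^5 = 32
Usable hosts = 32 - 2 (network + broadcast) = 30

30


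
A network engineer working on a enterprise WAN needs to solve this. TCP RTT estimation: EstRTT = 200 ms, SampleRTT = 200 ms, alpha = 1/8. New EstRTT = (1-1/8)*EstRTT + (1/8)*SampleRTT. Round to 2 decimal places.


Given: EstRTT = 200 ms, SampleRTT = 200 ms, alpha = 1/8
New EstRTT = (1 - alpha) * EstRTT + alpha * SampleRTT
(7/8) * 200 = 175
(1/8) * 200 = 25
New EstRTT = 175 + 25 = 200 ms -> 200.00 ms (2 dp)

200.00


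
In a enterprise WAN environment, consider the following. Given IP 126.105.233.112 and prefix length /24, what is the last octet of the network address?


Given: IP = 126.105.233.112, prefix = /24
Subnet mask = 255.255.255.0
Last octet of IP: 112
Last octet of mask: 0
Network last octet = 112 AND 0 = 0

0


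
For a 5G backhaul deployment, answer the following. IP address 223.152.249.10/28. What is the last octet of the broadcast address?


Given: IP = 223.152.249.10, prefix = /28
Host bits = 32 - 28 = 4
Network last octet = 10 AND mask = 0
Host part size = 2^4 - 1 = 15
Broadcast last octet = 0 OR 15 = 15

15


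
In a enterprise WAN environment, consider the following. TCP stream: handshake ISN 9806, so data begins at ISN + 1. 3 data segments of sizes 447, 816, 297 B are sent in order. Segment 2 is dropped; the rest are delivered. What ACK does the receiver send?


SYN uses sequence number 9806; first data byte = ISN + 1 = 9807.
Segment 1: SEQ = 9807, len = 447 B, covers [9807, 10253]
Segment 2: SEQ = 10254, len = 816 B, covers [10254, 11069] [LOST]
Segment 3: SEQ = 11070, len = 297 B, covers [11070, 11366]
In-order data received: bytes [9807, 10253] (segments 1..1).
Segment 2 missing -> gap begins at byte 10254; later segments buffered out of order.
Cumulative ACK = next expected in-order byte = 9807 + 447 = 10254

10254


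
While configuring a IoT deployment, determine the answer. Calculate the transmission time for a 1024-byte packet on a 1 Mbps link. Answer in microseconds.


Given: packet = 1024 bytes, bandwidth = 1 Mbps
Packet in bits = 1024 * 8 = 8192 bits
Bandwidth = 1 * 10^6 = 1000000 bps
Time = 8192 / 1000000 seconds
Time in us = 8192 * 10^6 / 1000000 = 8192

8192


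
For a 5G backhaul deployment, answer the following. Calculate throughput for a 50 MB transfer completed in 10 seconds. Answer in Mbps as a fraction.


Given: file = 50 MB, time = 10 s
File in Mb = 50 * 8 = 400 Mb
Throughput = 400 / 10 Mbps
Throughput = 40 Mbps

40


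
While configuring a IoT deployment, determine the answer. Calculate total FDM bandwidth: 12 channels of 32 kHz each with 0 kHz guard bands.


Given: 12 channels, 32 kHz each, guard = 0 kHz
Channel bandwidth = 12 * 32 = 384 kHz
Guard bands = 11 gaps * 0 kHz = 0 kHz
Total = 384 + 0 = 384 kHz

384


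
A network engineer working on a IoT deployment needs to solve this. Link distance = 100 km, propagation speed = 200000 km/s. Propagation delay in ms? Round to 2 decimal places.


Given: distance = 100 km, speed = 200000 km/s
Delay = distance / speed = 100 / 200000 seconds
Delay in ms = 100 * 1000 / 200000
Delay = 0.5000 ms
Rounded to 2 dp = 0.50 ms

0.50


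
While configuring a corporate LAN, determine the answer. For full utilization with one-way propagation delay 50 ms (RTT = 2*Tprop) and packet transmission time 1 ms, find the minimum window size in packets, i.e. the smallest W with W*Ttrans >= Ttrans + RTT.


Given: Ttrans = 1 ms, RTT = 100 ms (= 2 * Tprop, Tprop = 50 ms)
Time until first ACK returns = Ttrans + RTT = 1 + 100 = 101 ms
Need W * Ttrans >= Ttrans + RTT  ->  W >= (Ttrans + RTT) / Ttrans
(Ttrans + RTT) / Ttrans = 101 / 1 = 101
W_min = ceil(101) = 101

101


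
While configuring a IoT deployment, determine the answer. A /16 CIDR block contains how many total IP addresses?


Given: CIDR prefix /16
Host bits = 32 - 16 = 16
Total addresses = 2^16 = 65536

65536


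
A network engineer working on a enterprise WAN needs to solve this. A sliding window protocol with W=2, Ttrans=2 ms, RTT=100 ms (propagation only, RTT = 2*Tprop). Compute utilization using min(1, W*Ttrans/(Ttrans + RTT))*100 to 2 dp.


Given: W = 2, Ttrans = 2 ms, RTT = 100 ms (= 2 * Tprop, Tprop = 50 ms)
Cycle time = Ttrans + RTT = 2 + 100 = 102 ms (first packet sent until its ACK returns)
W * Ttrans = 2 * 2 = 4 ms of sending per cycle
W * Ttrans / (Ttrans + RTT) = 4 / 102 = 0.039216
U = min(1, 0.039216) = 0.039216
U% = 3.92%

3.92


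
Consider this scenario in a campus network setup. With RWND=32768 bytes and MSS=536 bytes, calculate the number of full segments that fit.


Given: RWND = 32768 bytes, MSS = 536 bytes
Full segments = floor(RWND / MSS)
Full segments = floor(32768 / 536)
Full segments = floor(61.1343) = 61

61


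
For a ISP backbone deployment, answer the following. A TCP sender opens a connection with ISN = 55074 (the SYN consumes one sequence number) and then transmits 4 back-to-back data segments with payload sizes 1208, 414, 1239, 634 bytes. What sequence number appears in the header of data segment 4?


The SYN occupies sequence number ISN = 55074, so the first data byte is ISN + 1 = 55075.
SEQ of data segment i = (ISN + 1) + sum of payload sizes of segments 1..i-1.
Segment 1: SEQ = 55075, payload = 1208 bytes
Segment 2: SEQ = 56283, payload = 414 bytes
Segment 3: SEQ = 56697, payload = 1239 bytes
Segment 4: SEQ = 57936, payload = 634 bytes
SEQ of segment 4 = 55075 + 1208 + 414 + 1239 = 57936

57936


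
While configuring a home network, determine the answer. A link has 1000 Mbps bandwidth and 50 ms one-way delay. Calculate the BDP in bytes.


Given: bandwidth = 1000 Mbps, delay = 50 ms
BDP in bits = 1000 * 10^6 * 50 / 1000
BDP in bits = 50000000
BDP in bytes = 50000000 / 8 = 6250000

6250000


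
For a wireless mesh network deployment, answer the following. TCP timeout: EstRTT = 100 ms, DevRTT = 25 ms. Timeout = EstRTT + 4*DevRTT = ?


Given: EstRTT = 100 ms, DevRTT = 25 ms
Timeout = EstRTT + 4 * DevRTT
4 * DevRTT = 4 * 25 = 100
Timeout = 100 + 100 = 200 ms

200


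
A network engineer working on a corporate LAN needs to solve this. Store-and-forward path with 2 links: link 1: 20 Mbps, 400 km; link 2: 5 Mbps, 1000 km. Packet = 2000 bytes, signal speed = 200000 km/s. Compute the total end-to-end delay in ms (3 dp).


Packet = 2000 bytes = 16000 bits. Store-and-forward: sum (t_trans + t_prop) per link.
Link 1: t_trans = 16000/(20*10^6) s = 0.8000 ms; t_prop = 400/200000 s = 2.0000 ms; subtotal = 2.8000 ms
Link 2: t_trans = 16000/(5*10^6) s = 3.2000 ms; t_prop = 1000/200000 s = 5.0000 ms; subtotal = 8.2000 ms
End-to-end = 2.8000 + 8.2000 = 11.0000 ms -> 11.000 ms (3 dp)

11.000


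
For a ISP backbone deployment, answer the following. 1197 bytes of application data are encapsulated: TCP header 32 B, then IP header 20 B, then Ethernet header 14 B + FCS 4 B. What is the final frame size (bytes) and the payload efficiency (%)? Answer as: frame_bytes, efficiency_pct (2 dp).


TCP segment = 1197 + 32 = 1229 B
IP packet = 1229 + 20 = 1249 B
Ethernet frame = 1249 + 14 + 4 = 1267 B
Efficiency = app / frame = 1197 / 1267 = 0.944751 = 94.4751% -> 94.48% (2 dp)

1267, 94.48


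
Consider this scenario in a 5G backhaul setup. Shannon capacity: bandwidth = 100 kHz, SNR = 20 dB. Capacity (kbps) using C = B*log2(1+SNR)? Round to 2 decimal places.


Given: B = 100 kHz, SNR = 20 dB
SNR linear = 10^(20/10) = 100
1 + SNR = 101
log2(101) = 6.6582114828
C = 100 * 1000 * 6.6582114828 = 665821.1483 bps
C = 665.821148 kbps -> 665.82 kbps (2 dp)

665.82


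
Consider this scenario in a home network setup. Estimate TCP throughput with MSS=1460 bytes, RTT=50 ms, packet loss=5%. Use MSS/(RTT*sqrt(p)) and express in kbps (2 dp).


Given: MSS = 1460 bytes, RTT = 50 ms, loss = 5%
RTT in seconds = 50 / 1000 = 0.05
Loss rate = 5% = 0.05
sqrt(loss) = sqrt(0.05) = 0.223606797750
Throughput (bytes/s) = 1460 / (0.05 * 0.223606797750) = 130586.3699
Throughput (kbps) = 130586.3699 * 8 / 1000 = 1044.690959 -> 1044.69 kbps (2 dp)

1044.69


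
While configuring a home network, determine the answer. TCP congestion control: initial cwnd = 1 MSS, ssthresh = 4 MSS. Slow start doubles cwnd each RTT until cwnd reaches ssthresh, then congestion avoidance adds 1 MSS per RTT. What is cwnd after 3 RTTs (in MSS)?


RTT 0: cwnd = 1 MSS (initial)
RTT 1: cwnd = 2 MSS (slow start, doubled)
RTT 2: cwnd = 4 MSS (slow start, doubled)
RTT 3: cwnd = 5 MSS (congestion avoidance, +1)

5


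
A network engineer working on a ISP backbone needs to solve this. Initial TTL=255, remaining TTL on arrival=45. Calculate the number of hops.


Given: initial TTL = 255, received TTL = 45
Hops = initial TTL - received TTL
Hops = 255 - 45 = 210

210


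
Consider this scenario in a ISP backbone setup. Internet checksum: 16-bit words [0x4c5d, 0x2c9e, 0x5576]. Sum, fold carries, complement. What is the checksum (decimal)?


Given words: [0x4c5d, 0x2c9e, 0x5576]
Step 1: Sum all words
Raw sum = 19549 + 11422 + 21878 = 52849
One's complement = ~52849 & 0xFFFF = 12686

12686


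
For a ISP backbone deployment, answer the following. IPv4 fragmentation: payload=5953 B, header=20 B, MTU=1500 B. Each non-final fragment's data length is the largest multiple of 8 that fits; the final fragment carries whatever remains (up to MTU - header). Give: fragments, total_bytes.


Max data per non-final fragment = floor((MTU - header)/8)*8 = floor((1500 - 20)/8)*8 = floor(1480/8)*8 = 1480 B
Final fragment needs no 8-byte alignment: it can carry up to MTU - header = 1480 B
Non-final fragments needed = ceil((payload - 1480) / 1480) = ceil(4473/1480) = ceil(3.0223) = 4
Number of fragments = 4 + 1 = 5
Fragment sizes (data): 4 * 1480 B + 33 B (last, 33 <= 1480 OK)
Total bytes sent = payload + n_frags * header = 5953 + 5*20 = 5953 + 100 = 6053 B

5, 6053


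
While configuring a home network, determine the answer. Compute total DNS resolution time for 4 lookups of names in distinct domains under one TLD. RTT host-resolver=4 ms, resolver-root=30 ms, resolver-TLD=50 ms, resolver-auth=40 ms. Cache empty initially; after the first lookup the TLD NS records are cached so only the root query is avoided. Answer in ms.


Lookup 1 (cold cache): local + root + TLD + auth = 4 + 30 + 50 + 40 = 124 ms
Lookups 2..4 (TLD NS cached -> skip root; new domain -> still ask TLD and auth): local + TLD + auth = 4 + 50 + 40 = 94 ms each
Remaining 3 lookups: 3 * 94 = 282 ms
Total = 124 + 282 = 406 ms

406


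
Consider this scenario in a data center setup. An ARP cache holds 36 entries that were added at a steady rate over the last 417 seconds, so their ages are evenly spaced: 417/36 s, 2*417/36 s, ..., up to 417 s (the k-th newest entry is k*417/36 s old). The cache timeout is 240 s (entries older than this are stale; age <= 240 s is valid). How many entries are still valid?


Ages are k * 417/36 s for k = 1..36 (spacing = 11.5833 s).
Entry k is valid iff k * 417/36 <= 240 iff k <= 36 * 240 / 417 = 20.7194
n_valid = floor(20.7194) = 20
(n_stale = 36 - 20 = 16)

20


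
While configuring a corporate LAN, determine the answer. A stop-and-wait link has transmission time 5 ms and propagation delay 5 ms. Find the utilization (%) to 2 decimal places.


Given: Ttrans = 5 ms, Tprop = 5 ms
RTT = 2 * Tprop = 2 * 5 = 10 ms
U = Ttrans / (Ttrans + RTT)
U = 5 / (5 + 10)
U = 5 / 15 = 0.333333
U% = 33.33%

33.33


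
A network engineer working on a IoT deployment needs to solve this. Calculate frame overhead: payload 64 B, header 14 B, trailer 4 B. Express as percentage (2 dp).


Given: payload = 64 B, header = 14 B, trailer = 4 B
Overhead bytes = header + trailer = 14 + 4 = 18
Total frame = payload + overhead = 64 + 18 = 82
Overhead % = 18 / 82 * 100 = 21.9512% -> 21.95% (2 dp)

21.95


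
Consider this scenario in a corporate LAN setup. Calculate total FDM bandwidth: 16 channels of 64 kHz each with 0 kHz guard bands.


Given: 16 channels, 64 kHz each, guard = 0 kHz
Channel bandwidth = 16 * 64 = 1024 kHz
Guard bands = 15 gaps * 0 kHz = 0 kHz
Total = 1024 + 0 = 1024 kHz

1024


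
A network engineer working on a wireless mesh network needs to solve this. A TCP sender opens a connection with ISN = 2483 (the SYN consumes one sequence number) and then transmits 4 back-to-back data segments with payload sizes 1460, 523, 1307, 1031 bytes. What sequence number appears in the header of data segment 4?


The SYN occupies sequence number ISN = 2483, so the first data byte is ISN + 1 = 2484.
SEQ of data segment i = (ISN + 1) + sum of payload sizes of segments 1..i-1.
Segment 1: SEQ = 2484, payload = 1460 bytes
Segment 2: SEQ = 3944, payload = 523 bytes
Segment 3: SEQ = 4467, payload = 1307 bytes
Segment 4: SEQ = 5774, payload = 1031 bytes
SEQ of segment 4 = 2484 + 1460 + 523 + 1307 = 5774

5774


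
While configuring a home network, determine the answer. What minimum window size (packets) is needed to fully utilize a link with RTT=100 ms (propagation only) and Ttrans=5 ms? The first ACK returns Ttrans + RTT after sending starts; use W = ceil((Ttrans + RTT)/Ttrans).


Given: Ttrans = 5 ms, RTT = 100 ms (= 2 * Tprop, Tprop = 50 ms)
Time until first ACK returns = Ttrans + RTT = 5 + 100 = 105 ms
Need W * Ttrans >= Ttrans + RTT  ->  W >= (Ttrans + RTT) / Ttrans
(Ttrans + RTT) / Ttrans = 105 / 5 = 21
W_min = ceil(21) = 21

21


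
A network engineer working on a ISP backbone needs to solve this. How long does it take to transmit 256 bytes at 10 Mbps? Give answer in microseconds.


Given: packet = 256 bytes, bandwidth = 10 Mbps
Packet in bits = 256 * 8 = 2048 bits
Bandwidth = 10 * 10^6 = 10000000 bps
Time = 2048 / 10000000 seconds
Time in us = 2048 * 10^6 / 10000000 = 204.8

204.8


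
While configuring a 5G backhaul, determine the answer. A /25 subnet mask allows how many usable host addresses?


Given: subnet mask /25
Host bits = 32 - 25 = 7
Total addresses = 2^7 = 128
Usable hosts = 128 - 2 (network + broadcast) = 126

126


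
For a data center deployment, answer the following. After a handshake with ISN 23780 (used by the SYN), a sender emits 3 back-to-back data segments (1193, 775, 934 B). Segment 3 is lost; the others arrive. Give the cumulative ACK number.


SYN uses sequence number 23780; first data byte = ISN + 1 = 23781.
Segment 1: SEQ = 23781, len = 1193 B, covers [23781, 24973]
Segment 2: SEQ = 24974, len = 775 B, covers [24974, 25748]
Segment 3: SEQ = 25749, len = 934 B, covers [25749, 26682] [LOST]
In-order data received: bytes [23781, 25748] (segments 1..2).
Segment 3 missing -> gap begins at byte 25749.
Cumulative ACK = next expected in-order byte = 23781 + 1193 + 775 = 25749

25749


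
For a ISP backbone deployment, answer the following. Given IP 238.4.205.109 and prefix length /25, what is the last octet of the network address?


Given: IP = 238.4.205.109, prefix = /25
Subnet mask = 255.255.255.128
Last octet of IP: 109
Last octet of mask: 128
Network last octet = 109 AND 128 = 0

0


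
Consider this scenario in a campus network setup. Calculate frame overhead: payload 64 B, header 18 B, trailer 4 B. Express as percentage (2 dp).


Given: payload = 64 B, header = 18 B, trailer = 4 B
Overhead bytes = header + trailer = 18 + 4 = 22
Total frame = payload + overhead = 64 + 22 = 86
Overhead % = 22 / 86 * 100 = 25.5814% -> 25.58% (2 dp)

25.58


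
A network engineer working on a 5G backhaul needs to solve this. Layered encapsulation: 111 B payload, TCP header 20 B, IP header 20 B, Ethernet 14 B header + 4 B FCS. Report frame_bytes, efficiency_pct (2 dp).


TCP segment = 111 + 20 = 131 B
IP packet = 131 + 20 = 151 B
Ethernet frame = 151 + 14 + 4 = 169 B
Efficiency = app / frame = 111 / 169 = 0.656805 = 65.6805% -> 65.68% (2 dp)

169, 65.68


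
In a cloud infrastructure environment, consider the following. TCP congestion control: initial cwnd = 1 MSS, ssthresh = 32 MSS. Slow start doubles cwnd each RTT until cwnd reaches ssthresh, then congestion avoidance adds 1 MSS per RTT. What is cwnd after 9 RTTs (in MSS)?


RTT 0: cwnd = 1 MSS (initial)
RTT 1: cwnd = 2 MSS (slow start, doubled)
RTT 2: cwnd = 4 MSS (slow start, doubled)
RTT 3: cwnd = 8 MSS (slow start, doubled)
RTT 4: cwnd = 16 MSS (slow start, doubled)
RTT 5: cwnd = 32 MSS (slow start, doubled)
RTT 6: cwnd = 33 MSS (congestion avoidance, +1)
RTT 7: cwnd = 34 MSS (congestion avoidance, +1)
RTT 8: cwnd = 35 MSS (congestion avoidance, +1)
RTT 9: cwnd = 36 MSS (congestion avoidance, +1)

36
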